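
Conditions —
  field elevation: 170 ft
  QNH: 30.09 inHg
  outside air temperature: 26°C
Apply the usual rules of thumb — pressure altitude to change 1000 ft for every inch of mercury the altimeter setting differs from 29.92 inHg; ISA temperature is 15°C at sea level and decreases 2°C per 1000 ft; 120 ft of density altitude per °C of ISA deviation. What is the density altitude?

Pressure altitude = 170 + (29.92 − 30.09) × 1000 = 170 + (-170) = 0 ft.
ISA temperature at 0 ft = 15 − 2 × (0/1000) = 15°C.
ISA deviation = 26 − 15 = +11°C.
Density altitude = 0 + 120 × (11) = 1320 ft.

1320 ft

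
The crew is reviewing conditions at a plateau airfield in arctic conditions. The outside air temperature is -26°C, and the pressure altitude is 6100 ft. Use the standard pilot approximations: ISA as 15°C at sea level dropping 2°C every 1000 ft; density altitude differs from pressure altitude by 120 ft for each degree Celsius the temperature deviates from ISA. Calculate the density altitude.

ISA temperature at 6100 ft = 15 − 2 × (6100/1000) = 2.8°C.
ISA deviation = -26 − 2.8 = -28.8°C.
Density altitude = 6100 + 120 × (-28.8) = 6100 + (-3456) = 2644 ft.

2644 ft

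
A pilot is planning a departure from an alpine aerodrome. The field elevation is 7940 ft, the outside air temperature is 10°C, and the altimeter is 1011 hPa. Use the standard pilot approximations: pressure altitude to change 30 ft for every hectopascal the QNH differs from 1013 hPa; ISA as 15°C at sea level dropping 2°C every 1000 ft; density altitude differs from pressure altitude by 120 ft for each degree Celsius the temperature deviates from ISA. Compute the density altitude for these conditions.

9320 ft

Pressure altitude = 7940 + (1013 − 1011) × 30 = 7940 + (+60) = 8000 ft.
ISA temperature at 8000 ft = 15 − 2 × (8000/1000) = -1°C.
ISA deviation = 10 − (-1) = +11°C.
Density altitude = 8000 + 120 × (11) = 9320 ft.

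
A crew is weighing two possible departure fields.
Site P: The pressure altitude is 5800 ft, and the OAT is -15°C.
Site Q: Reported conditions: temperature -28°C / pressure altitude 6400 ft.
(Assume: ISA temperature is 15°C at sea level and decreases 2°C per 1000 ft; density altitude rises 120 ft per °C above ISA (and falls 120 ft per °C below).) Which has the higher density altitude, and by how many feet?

Site P: ISA temp = 3.4°C, deviation -18.4°C, DA = 5800 + 120 × (-18.4) = 3592 ft.
Site Q: ISA temp = 2.2°C, deviation -30.2°C, DA = 6400 + 120 × (-30.2) = 2776 ft.
Site P is higher by 3592 − 2776 = 816 ft.

Site P by 816 ft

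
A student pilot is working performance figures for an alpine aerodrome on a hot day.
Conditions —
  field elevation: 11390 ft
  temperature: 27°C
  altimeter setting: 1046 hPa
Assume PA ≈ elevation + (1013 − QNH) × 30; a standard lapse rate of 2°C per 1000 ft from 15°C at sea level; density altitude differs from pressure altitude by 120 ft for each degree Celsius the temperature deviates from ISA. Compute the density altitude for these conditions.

Pressure altitude = 11390 + (1013 − 1046) × 30 = 11390 + (-990) = 10400 ft.
ISA temperature at 10400 ft = 15 − 2 × (10400/1000) = -5.8°C.
ISA deviation = 27 − (-5.8) = +32.8°C.
Density altitude = 10400 + 120 × (32.8) = 14336 ft.

14336 ft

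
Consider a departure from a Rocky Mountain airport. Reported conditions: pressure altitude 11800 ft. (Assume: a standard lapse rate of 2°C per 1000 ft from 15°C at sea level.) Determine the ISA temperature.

ISA temperature = 15 − 2 × (11800/1000) = 15 − 23.6 = -8.6°C.

-8.6°C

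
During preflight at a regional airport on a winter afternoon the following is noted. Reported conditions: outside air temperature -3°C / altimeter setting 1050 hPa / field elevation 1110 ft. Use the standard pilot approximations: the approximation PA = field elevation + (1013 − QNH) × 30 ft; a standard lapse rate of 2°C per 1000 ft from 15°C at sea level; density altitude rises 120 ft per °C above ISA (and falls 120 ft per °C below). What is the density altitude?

-2160 ft

Pressure altitude = 1110 + (1013 − 1050) × 30 = 1110 + (-1110) = 0 ft.
ISA temperature at 0 ft = 15 − 2 × (0/1000) = 15°C.
ISA deviation = -3 − 15 = -18°C.
Density altitude = 0 + 120 × (-18) = -2160 ft.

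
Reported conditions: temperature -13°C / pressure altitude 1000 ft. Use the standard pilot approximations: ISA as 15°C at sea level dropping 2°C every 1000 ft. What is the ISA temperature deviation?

ISA temperature at 1000 ft = 15 − 2 × (1000/1000) = 13°C.
Deviation = OAT − ISA = -13 − 13 = -26°C.

ISA-26°C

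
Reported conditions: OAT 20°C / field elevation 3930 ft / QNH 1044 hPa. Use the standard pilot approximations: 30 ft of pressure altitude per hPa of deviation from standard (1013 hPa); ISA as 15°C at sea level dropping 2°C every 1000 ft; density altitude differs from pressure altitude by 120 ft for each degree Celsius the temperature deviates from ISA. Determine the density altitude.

4320 ft

Pressure altitude = 3930 + (1013 − 1044) × 30 = 3930 + (-930) = 3000 ft.
ISA temperature at 3000 ft = 15 − 2 × (3000/1000) = 9°C.
ISA deviation = 20 − 9 = +11°C.
Density altitude = 3000 + 120 × (11) = 4320 ft.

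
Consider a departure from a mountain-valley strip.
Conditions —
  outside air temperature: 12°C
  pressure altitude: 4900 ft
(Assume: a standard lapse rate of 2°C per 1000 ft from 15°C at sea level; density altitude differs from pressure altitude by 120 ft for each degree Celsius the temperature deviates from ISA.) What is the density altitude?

5716 ft

ISA temperature at 4900 ft = 15 − 2 × (4900/1000) = 5.2°C.
ISA deviation = 12 − 5.2 = +6.8°C.
Density altitude = 4900 + 120 × (6.8) = 4900 + (+816) = 5716 ft.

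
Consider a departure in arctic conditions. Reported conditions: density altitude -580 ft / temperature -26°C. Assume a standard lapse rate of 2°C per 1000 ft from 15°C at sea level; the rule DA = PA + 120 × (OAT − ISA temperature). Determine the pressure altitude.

DA = PA + 120 × (OAT − (15 − 2·PA/1000)) = PA + 120·OAT − 1800 + 0.24·PA = 1.24·PA + 120·OAT − 1800.
So 1.24·PA = -580 − 120 × (-26) + 1800 = 4340.
PA = 4340 / 1.24 = 3500 ft.

3500 ft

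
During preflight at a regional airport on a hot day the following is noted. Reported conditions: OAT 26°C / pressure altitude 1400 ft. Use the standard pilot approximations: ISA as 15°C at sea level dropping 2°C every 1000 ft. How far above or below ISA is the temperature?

ISA+13.8°C

ISA temperature at 1400 ft = 15 − 2 × (1400/1000) = 12.2°C.
Deviation = OAT − ISA = 26 − 12.2 = +13.8°C.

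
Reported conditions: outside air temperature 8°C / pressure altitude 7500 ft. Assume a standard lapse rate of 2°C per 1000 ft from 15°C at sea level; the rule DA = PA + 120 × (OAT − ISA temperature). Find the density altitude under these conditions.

ISA temperature at 7500 ft = 15 − 2 × (7500/1000) = 0°C.
ISA deviation = 8 − 0 = +8°C.
Density altitude = 7500 + 120 × (8) = 7500 + (+960) = 8460 ft.

8460 ft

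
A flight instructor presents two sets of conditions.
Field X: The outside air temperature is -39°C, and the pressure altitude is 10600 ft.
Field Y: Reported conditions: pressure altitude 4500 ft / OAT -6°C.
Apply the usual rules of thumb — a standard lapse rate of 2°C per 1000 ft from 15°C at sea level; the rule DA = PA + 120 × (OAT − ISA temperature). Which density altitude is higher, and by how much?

Field X: ISA temp = -6.2°C, deviation -32.8°C, DA = 10600 + 120 × (-32.8) = 6664 ft.
Field Y: ISA temp = 6°C, deviation -12°C, DA = 4500 + 120 × (-12) = 3060 ft.
Field X is higher by 6664 − 3060 = 3604 ft.

Field X by 3604 ft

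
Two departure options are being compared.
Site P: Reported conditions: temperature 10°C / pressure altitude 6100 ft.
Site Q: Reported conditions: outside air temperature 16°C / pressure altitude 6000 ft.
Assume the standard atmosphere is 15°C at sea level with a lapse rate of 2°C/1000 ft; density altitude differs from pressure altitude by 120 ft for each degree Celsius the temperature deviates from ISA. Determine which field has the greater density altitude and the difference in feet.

Site Q by 596 ft

Site P: ISA temp = 2.8°C, deviation +7.2°C, DA = 6100 + 120 × 7.2 = 6964 ft.
Site Q: ISA temp = 3°C, deviation +13°C, DA = 6000 + 120 × 13 = 7560 ft.
Site Q is higher by 7560 − 6964 = 596 ft.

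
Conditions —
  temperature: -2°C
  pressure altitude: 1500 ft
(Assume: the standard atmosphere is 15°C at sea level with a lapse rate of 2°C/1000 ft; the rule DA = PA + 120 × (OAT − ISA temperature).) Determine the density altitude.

-180 ft

ISA temperature at 1500 ft = 15 − 2 × (1500/1000) = 12°C.
ISA deviation = -2 − 12 = -14°C.
Density altitude = 1500 + 120 × (-14) = 1500 + (-1680) = -180 ft.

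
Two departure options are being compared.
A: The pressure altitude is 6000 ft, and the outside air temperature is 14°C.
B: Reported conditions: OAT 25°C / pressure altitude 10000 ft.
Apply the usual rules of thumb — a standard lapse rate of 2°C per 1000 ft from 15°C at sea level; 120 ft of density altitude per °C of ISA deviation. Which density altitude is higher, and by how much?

B by 6280 ft

A: ISA temp = 3°C, deviation +11°C, DA = 6000 + 120 × 11 = 7320 ft.
B: ISA temp = -5°C, deviation +30°C, DA = 10000 + 120 × 30 = 13600 ft.
B is higher by 13600 − 7320 = 6280 ft.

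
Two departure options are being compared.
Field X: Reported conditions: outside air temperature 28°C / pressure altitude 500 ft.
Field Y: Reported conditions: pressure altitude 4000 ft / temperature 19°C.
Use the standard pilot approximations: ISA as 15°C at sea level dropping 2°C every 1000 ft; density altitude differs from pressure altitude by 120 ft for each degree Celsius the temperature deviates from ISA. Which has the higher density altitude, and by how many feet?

Field X: ISA temp = 14°C, deviation +14°C, DA = 500 + 120 × 14 = 2180 ft.
Field Y: ISA temp = 7°C, deviation +12°C, DA = 4000 + 120 × 12 = 5440 ft.
Field Y is higher by 5440 − 2180 = 3260 ft.

Field Y by 3260 ft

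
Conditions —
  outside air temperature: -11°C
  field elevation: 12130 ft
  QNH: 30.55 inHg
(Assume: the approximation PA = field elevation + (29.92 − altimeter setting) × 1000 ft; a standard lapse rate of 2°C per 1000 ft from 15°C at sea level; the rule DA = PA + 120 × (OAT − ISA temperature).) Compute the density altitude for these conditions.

11140 ft

Pressure altitude = 12130 + (29.92 − 30.55) × 1000 = 12130 + (-630) = 11500 ft.
ISA temperature at 11500 ft = 15 − 2 × (11500/1000) = -8°C.
ISA deviation = -11 − (-8) = -3°C.
Density altitude = 11500 + 120 × (-3) = 11140 ft.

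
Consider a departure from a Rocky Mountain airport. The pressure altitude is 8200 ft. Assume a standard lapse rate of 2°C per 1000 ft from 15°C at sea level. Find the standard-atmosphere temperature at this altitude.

-1.4°C

ISA temperature = 15 − 2 × (8200/1000) = 15 − 16.4 = -1.4°C.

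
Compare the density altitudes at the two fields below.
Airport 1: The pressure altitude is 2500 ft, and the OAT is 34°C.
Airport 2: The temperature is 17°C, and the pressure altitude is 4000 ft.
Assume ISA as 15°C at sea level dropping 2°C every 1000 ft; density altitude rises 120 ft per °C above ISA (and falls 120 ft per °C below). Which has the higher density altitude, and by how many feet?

Airport 1 by 180 ft

Airport 1: ISA temp = 10°C, deviation +24°C, DA = 2500 + 120 × 24 = 5380 ft.
Airport 2: ISA temp = 7°C, deviation +10°C, DA = 4000 + 120 × 10 = 5200 ft.
Airport 1 is higher by 5380 − 5200 = 180 ft.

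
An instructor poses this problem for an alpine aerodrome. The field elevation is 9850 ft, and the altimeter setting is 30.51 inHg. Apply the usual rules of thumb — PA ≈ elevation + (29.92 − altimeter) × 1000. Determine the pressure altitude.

9260 ft

Pressure correction = (29.92 − 30.51) × 1000 = -590 ft.
Pressure altitude = 9850 + (-590) = 9260 ft.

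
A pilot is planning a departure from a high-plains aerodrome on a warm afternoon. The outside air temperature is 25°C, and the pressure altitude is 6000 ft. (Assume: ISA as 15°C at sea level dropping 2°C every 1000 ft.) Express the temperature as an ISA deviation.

ISA+22°C

ISA temperature at 6000 ft = 15 − 2 × (6000/1000) = 3°C.
Deviation = OAT − ISA = 25 − 3 = +22°C.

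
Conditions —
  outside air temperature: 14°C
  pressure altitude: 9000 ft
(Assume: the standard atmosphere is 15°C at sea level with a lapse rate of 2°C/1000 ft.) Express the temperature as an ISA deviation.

ISA+17°C

ISA temperature at 9000 ft = 15 − 2 × (9000/1000) = -3°C.
Deviation = OAT − ISA = 14 − (-3) = +17°C.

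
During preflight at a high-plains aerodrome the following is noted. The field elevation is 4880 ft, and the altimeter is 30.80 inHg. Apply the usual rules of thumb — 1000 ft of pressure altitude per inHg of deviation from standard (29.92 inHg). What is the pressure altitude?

4000 ft

Pressure correction = (29.92 − 30.80) × 1000 = -880 ft.
Pressure altitude = 4880 + (-880) = 4000 ft.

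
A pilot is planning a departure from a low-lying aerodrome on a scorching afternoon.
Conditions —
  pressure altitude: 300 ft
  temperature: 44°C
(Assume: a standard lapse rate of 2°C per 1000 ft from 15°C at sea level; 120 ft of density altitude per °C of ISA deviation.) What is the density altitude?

ISA temperature at 300 ft = 15 − 2 × (300/1000) = 14.4°C.
ISA deviation = 44 − 14.4 = +29.6°C.
Density altitude = 300 + 120 × (29.6) = 300 + (+3552) = 3852 ft.

3852 ft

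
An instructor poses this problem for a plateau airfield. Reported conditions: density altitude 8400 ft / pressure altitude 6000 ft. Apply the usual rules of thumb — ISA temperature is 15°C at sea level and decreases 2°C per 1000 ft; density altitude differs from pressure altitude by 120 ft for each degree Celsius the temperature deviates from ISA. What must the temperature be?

Density altitude − pressure altitude = 8400 − 6000 = +2400 ft.
At 120 ft/°C that is an ISA deviation of 2400/120 = +20°C.
ISA temperature at 6000 ft = 15 − 2 × (6000/1000) = 3°C.
OAT = ISA + deviation = 3 + (+20) = 23°C.

23°C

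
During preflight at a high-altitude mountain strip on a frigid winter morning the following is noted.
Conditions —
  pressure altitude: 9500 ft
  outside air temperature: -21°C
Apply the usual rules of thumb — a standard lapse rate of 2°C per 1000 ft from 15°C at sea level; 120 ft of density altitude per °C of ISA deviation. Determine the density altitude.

ISA temperature at 9500 ft = 15 − 2 × (9500/1000) = -4°C.
ISA deviation = -21 − (-4) = -17°C.
Density altitude = 9500 + 120 × (-17) = 9500 + (-2040) = 7460 ft.

7460 ft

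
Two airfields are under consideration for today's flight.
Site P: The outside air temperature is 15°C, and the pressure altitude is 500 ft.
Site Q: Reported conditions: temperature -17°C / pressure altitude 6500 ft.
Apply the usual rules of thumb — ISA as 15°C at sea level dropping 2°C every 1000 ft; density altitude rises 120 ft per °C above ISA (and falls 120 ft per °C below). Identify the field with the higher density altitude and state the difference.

Site Q by 3600 ft

Site P: ISA temp = 14°C, deviation +1°C, DA = 500 + 120 × 1 = 620 ft.
Site Q: ISA temp = 2°C, deviation -19°C, DA = 6500 + 120 × (-19) = 4220 ft.
Site Q is higher by 4220 − 620 = 3600 ft.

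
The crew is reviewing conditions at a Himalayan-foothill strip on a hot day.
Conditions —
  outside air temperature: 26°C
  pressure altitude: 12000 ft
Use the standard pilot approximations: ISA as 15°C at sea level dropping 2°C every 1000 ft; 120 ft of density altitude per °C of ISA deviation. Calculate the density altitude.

ISA temperature at 12000 ft = 15 − 2 × (12000/1000) = -9°C.
ISA deviation = 26 − (-9) = +35°C.
Density altitude = 12000 + 120 × (35) = 12000 + (+4200) = 16200 ft.

16200 ft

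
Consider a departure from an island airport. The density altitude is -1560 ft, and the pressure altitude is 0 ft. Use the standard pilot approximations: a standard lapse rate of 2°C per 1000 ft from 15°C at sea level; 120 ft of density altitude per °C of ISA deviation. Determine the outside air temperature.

Density altitude − pressure altitude = -1560 − 0 = -1560 ft.
At 120 ft/°C that is an ISA deviation of -1560/120 = -13°C.
ISA temperature at 0 ft = 15 − 2 × (0/1000) = 15°C.
OAT = ISA + deviation = 15 + (-13) = 2°C.

2°C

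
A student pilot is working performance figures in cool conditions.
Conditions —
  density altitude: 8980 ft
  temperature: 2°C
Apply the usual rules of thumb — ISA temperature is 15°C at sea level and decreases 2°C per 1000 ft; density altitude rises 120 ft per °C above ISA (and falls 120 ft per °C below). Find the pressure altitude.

8500 ft

DA = PA + 120 × (OAT − (15 − 2·PA/1000)) = PA + 120·OAT − 1800 + 0.24·PA = 1.24·PA + 120·OAT − 1800.
So 1.24·PA = 8980 − 120 × 2 + 1800 = 10540.
PA = 10540 / 1.24 = 8500 ft.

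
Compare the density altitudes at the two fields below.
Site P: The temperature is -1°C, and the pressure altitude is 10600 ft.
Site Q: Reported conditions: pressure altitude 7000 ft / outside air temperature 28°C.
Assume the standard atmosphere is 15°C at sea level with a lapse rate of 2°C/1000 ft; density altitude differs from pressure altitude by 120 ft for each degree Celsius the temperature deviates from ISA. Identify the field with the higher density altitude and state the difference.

Site P by 984 ft

Site P: ISA temp = -6.2°C, deviation +5.2°C, DA = 10600 + 120 × 5.2 = 11224 ft.
Site Q: ISA temp = 1°C, deviation +27°C, DA = 7000 + 120 × 27 = 10240 ft.
Site P is higher by 11224 − 10240 = 984 ft.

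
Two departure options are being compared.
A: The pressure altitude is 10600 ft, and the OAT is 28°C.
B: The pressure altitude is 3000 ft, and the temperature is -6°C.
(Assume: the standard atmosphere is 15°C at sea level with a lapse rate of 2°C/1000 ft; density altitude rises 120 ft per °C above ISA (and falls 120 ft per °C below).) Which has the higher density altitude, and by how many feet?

A: ISA temp = -6.2°C, deviation +34.2°C, DA = 10600 + 120 × 34.2 = 14704 ft.
B: ISA temp = 9°C, deviation -15°C, DA = 3000 + 120 × (-15) = 1200 ft.
A is higher by 14704 − 1200 = 13504 ft.

A by 13504 ft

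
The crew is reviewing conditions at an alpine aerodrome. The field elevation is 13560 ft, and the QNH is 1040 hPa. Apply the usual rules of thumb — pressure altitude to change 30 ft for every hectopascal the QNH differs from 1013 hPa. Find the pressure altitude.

Pressure correction = (1013 − 1040) × 30 = -810 ft.
Pressure altitude = 13560 + (-810) = 12750 ft.

12750 ft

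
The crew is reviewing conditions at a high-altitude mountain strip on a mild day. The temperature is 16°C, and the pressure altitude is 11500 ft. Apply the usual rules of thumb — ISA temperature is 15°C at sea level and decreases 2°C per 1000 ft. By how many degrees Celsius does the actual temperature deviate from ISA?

ISA temperature at 11500 ft = 15 − 2 × (11500/1000) = -8°C.
Deviation = OAT − ISA = 16 − (-8) = +24°C.

ISA+24°C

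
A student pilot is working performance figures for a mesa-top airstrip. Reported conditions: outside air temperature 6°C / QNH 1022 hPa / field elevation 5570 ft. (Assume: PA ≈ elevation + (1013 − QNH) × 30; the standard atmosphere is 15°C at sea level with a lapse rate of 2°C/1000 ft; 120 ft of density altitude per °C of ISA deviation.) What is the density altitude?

5492 ft

Pressure altitude = 5570 + (1013 − 1022) × 30 = 5570 + (-270) = 5300 ft.
ISA temperature at 5300 ft = 15 − 2 × (5300/1000) = 4.4°C.
ISA deviation = 6 − 4.4 = +1.6°C.
Density altitude = 5300 + 120 × (1.6) = 5492 ft.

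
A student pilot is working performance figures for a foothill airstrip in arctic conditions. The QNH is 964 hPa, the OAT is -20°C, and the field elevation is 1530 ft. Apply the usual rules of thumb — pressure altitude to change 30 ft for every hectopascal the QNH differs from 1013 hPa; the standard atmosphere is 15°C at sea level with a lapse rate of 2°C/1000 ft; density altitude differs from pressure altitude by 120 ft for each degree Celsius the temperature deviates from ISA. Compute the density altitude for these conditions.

-480 ft

Pressure altitude = 1530 + (1013 − 964) × 30 = 1530 + (+1470) = 3000 ft.
ISA temperature at 3000 ft = 15 − 2 × (3000/1000) = 9°C.
ISA deviation = -20 − 9 = -29°C.
Density altitude = 3000 + 120 × (-29) = -480 ft.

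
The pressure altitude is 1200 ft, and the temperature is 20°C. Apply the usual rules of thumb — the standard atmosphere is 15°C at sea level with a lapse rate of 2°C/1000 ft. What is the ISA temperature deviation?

ISA temperature at 1200 ft = 15 − 2 × (1200/1000) = 12.6°C.
Deviation = OAT − ISA = 20 − 12.6 = +7.4°C.

ISA+7.4°C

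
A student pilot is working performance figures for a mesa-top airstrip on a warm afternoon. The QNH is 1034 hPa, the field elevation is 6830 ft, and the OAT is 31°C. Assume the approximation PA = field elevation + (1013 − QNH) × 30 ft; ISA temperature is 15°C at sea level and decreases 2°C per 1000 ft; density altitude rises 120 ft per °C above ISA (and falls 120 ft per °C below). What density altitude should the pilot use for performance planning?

9608 ft

Pressure altitude = 6830 + (1013 − 1034) × 30 = 6830 + (-630) = 6200 ft.
ISA temperature at 6200 ft = 15 − 2 × (6200/1000) = 2.6°C.
ISA deviation = 31 − 2.6 = +28.4°C.
Density altitude = 6200 + 120 × (28.4) = 9608 ft.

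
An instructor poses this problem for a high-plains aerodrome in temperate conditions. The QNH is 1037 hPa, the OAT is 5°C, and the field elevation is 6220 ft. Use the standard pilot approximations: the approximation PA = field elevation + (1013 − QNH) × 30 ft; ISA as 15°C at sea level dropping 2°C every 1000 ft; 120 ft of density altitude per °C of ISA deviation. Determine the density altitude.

Pressure altitude = 6220 + (1013 − 1037) × 30 = 6220 + (-720) = 5500 ft.
ISA temperature at 5500 ft = 15 − 2 × (5500/1000) = 4°C.
ISA deviation = 5 − 4 = +1°C.
Density altitude = 5500 + 120 × (1) = 5620 ft.

5620 ft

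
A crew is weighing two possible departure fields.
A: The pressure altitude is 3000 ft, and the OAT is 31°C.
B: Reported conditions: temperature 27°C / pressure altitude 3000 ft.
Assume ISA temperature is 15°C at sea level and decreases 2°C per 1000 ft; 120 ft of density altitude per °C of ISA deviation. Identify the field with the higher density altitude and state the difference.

A: ISA temp = 9°C, deviation +22°C, DA = 3000 + 120 × 22 = 5640 ft.
B: ISA temp = 9°C, deviation +18°C, DA = 3000 + 120 × 18 = 5160 ft.
A is higher by 5640 − 5160 = 480 ft.

A by 480 ft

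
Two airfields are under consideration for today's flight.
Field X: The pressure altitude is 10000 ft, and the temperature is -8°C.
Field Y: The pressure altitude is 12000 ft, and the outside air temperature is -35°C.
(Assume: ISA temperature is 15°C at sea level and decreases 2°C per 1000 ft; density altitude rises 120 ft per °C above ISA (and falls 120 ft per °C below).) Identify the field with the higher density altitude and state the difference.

Field X: ISA temp = -5°C, deviation -3°C, DA = 10000 + 120 × (-3) = 9640 ft.
Field Y: ISA temp = -9°C, deviation -26°C, DA = 12000 + 120 × (-26) = 8880 ft.
Field X is higher by 9640 − 8880 = 760 ft.

Field X by 760 ft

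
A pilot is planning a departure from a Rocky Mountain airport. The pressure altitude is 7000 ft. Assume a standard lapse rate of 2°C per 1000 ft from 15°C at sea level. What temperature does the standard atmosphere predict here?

1°C

ISA temperature = 15 − 2 × (7000/1000) = 15 − 14 = 1°C.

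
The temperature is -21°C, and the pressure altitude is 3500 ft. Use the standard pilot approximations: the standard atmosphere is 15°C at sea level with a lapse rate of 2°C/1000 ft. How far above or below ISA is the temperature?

ISA temperature at 3500 ft = 15 − 2 × (3500/1000) = 8°C.
Deviation = OAT − ISA = -21 − 8 = -29°C.

ISA-29°C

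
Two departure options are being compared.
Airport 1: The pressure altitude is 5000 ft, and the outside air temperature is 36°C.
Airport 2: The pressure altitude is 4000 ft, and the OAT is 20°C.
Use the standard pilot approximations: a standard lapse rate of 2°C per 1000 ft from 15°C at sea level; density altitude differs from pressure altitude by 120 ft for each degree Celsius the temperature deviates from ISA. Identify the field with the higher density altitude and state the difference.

Airport 1: ISA temp = 5°C, deviation +31°C, DA = 5000 + 120 × 31 = 8720 ft.
Airport 2: ISA temp = 7°C, deviation +13°C, DA = 4000 + 120 × 13 = 5560 ft.
Airport 1 is higher by 8720 − 5560 = 3160 ft.

Airport 1 by 3160 ft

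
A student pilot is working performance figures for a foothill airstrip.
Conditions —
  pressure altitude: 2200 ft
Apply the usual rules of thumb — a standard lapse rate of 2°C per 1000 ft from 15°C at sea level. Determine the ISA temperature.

10.6°C

ISA temperature = 15 − 2 × (2200/1000) = 15 − 4.4 = 10.6°C.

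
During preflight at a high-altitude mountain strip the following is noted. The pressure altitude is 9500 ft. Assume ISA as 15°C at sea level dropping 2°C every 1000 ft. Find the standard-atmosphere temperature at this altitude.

ISA temperature = 15 − 2 × (9500/1000) = 15 − 19 = -4°C.

-4°C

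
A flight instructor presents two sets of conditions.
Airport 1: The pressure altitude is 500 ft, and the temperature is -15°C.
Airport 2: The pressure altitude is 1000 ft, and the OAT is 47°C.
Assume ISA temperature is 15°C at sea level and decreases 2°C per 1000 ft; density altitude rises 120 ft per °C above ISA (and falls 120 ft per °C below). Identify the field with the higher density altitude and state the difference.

Airport 1: ISA temp = 14°C, deviation -29°C, DA = 500 + 120 × (-29) = -2980 ft.
Airport 2: ISA temp = 13°C, deviation +34°C, DA = 1000 + 120 × 34 = 5080 ft.
Airport 2 is higher by 5080 − (-2980) = 8060 ft.

Airport 2 by 8060 ft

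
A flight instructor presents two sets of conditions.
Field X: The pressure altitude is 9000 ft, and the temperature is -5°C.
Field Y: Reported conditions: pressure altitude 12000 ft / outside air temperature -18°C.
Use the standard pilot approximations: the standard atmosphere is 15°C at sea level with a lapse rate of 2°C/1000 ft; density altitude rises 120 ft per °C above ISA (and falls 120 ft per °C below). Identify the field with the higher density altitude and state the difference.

Field X: ISA temp = -3°C, deviation -2°C, DA = 9000 + 120 × (-2) = 8760 ft.
Field Y: ISA temp = -9°C, deviation -9°C, DA = 12000 + 120 × (-9) = 10920 ft.
Field Y is higher by 10920 − 8760 = 2160 ft.

Field Y by 2160 ft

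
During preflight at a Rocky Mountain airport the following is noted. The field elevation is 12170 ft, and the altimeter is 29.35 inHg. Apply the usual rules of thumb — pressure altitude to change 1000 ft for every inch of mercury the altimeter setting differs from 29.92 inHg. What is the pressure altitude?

Pressure correction = (29.92 − 29.35) × 1000 = +570 ft.
Pressure altitude = 12170 + (+570) = 12740 ft.

12740 ft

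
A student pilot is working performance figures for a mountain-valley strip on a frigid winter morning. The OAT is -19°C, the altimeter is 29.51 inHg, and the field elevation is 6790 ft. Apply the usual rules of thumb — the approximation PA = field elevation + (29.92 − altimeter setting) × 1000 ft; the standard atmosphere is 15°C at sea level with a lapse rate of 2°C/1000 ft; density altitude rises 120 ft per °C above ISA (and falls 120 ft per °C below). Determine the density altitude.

4848 ft

Pressure altitude = 6790 + (29.92 − 29.51) × 1000 = 6790 + (+410) = 7200 ft.
ISA temperature at 7200 ft = 15 − 2 × (7200/1000) = 0.6°C.
ISA deviation = -19 − 0.6 = -19.6°C.
Density altitude = 7200 + 120 × (-19.6) = 4848 ft.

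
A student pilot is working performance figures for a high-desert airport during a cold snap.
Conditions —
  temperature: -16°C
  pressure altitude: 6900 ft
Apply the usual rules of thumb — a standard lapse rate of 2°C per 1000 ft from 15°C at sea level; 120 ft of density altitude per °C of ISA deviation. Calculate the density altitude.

ISA temperature at 6900 ft = 15 − 2 × (6900/1000) = 1.2°C.
ISA deviation = -16 − 1.2 = -17.2°C.
Density altitude = 6900 + 120 × (-17.2) = 6900 + (-2064) = 4836 ft.

4836 ft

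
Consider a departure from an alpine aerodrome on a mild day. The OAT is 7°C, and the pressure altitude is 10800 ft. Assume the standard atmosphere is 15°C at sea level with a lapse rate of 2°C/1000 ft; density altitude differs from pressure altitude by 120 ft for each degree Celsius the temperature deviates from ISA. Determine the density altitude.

ISA temperature at 10800 ft = 15 − 2 × (10800/1000) = -6.6°C.
ISA deviation = 7 − (-6.6) = +13.6°C.
Density altitude = 10800 + 120 × (13.6) = 10800 + (+1632) = 12432 ft.

12432 ft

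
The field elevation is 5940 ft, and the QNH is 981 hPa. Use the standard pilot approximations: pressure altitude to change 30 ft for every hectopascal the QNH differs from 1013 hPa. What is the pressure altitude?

Pressure correction = (1013 − 981) × 30 = +960 ft.
Pressure altitude = 5940 + (+960) = 6900 ft.

6900 ft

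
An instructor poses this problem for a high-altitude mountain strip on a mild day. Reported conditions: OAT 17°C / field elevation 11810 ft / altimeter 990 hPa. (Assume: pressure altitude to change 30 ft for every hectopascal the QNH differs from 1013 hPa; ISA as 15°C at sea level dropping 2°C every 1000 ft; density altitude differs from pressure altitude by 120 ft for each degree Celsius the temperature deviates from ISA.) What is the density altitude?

15740 ft

Pressure altitude = 11810 + (1013 − 990) × 30 = 11810 + (+690) = 12500 ft.
ISA temperature at 12500 ft = 15 − 2 × (12500/1000) = -10°C.
ISA deviation = 17 − (-10) = +27°C.
Density altitude = 12500 + 120 × (27) = 15740 ft.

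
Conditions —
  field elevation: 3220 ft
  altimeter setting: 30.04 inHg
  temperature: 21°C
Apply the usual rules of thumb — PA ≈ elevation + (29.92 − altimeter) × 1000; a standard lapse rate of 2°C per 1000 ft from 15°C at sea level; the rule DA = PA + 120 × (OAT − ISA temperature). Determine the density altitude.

4564 ft

Pressure altitude = 3220 + (29.92 − 30.04) × 1000 = 3220 + (-120) = 3100 ft.
ISA temperature at 3100 ft = 15 − 2 × (3100/1000) = 8.8°C.
ISA deviation = 21 − 8.8 = +12.2°C.
Density altitude = 3100 + 120 × (12.2) = 4564 ft.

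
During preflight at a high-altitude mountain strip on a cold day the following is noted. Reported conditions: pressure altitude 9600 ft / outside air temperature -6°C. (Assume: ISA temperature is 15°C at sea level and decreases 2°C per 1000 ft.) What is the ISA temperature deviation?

ISA temperature at 9600 ft = 15 − 2 × (9600/1000) = -4.2°C.
Deviation = OAT − ISA = -6 − (-4.2) = -1.8°C.

ISA-1.8°C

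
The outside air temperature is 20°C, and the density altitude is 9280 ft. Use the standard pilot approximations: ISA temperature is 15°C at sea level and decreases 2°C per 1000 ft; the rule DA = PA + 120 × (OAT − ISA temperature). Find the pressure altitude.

7000 ft

DA = PA + 120 × (OAT − (15 − 2·PA/1000)) = PA + 120·OAT − 1800 + 0.24·PA = 1.24·PA + 120·OAT − 1800.
So 1.24·PA = 9280 − 120 × 20 + 1800 = 8680.
PA = 8680 / 1.24 = 7000 ft.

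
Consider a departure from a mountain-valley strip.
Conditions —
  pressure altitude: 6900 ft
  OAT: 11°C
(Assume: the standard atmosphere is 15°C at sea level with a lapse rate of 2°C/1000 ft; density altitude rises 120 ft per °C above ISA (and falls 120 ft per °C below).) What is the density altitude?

ISA temperature at 6900 ft = 15 − 2 × (6900/1000) = 1.2°C.
ISA deviation = 11 − 1.2 = +9.8°C.
Density altitude = 6900 + 120 × (9.8) = 6900 + (+1176) = 8076 ft.

8076 ft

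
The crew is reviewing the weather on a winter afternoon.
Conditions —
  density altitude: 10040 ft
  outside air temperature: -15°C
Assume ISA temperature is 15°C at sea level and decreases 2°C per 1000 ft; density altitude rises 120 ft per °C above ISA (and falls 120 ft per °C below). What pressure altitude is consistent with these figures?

DA = PA + 120 × (OAT − (15 − 2·PA/1000)) = PA + 120·OAT − 1800 + 0.24·PA = 1.24·PA + 120·OAT − 1800.
So 1.24·PA = 10040 − 120 × (-15) + 1800 = 13640.
PA = 13640 / 1.24 = 11000 ft.

11000 ft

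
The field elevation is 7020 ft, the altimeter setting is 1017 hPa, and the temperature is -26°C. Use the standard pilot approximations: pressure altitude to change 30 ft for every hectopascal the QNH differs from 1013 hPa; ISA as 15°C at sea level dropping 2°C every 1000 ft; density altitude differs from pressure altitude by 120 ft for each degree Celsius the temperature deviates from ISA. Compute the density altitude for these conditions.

3636 ft

Pressure altitude = 7020 + (1013 − 1017) × 30 = 7020 + (-120) = 6900 ft.
ISA temperature at 6900 ft = 15 − 2 × (6900/1000) = 1.2°C.
ISA deviation = -26 − 1.2 = -27.2°C.
Density altitude = 6900 + 120 × (-27.2) = 3636 ft.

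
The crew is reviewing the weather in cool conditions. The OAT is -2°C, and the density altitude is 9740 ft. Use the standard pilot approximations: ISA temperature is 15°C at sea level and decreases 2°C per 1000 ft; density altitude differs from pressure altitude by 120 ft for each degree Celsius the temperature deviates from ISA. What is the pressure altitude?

DA = PA + 120 × (OAT − (15 − 2·PA/1000)) = PA + 120·OAT − 1800 + 0.24·PA = 1.24·PA + 120·OAT − 1800.
So 1.24·PA = 9740 − 120 × (-2) + 1800 = 11780.
PA = 11780 / 1.24 = 9500 ft.

9500 ft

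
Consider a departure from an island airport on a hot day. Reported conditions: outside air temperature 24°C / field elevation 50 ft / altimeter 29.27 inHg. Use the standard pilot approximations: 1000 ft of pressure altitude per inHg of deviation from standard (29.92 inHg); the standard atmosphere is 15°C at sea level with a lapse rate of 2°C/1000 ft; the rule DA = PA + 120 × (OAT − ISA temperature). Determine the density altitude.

1948 ft

Pressure altitude = 50 + (29.92 − 29.27) × 1000 = 50 + (+650) = 700 ft.
ISA temperature at 700 ft = 15 − 2 × (700/1000) = 13.6°C.
ISA deviation = 24 − 13.6 = +10.4°C.
Density altitude = 700 + 120 × (10.4) = 1948 ft.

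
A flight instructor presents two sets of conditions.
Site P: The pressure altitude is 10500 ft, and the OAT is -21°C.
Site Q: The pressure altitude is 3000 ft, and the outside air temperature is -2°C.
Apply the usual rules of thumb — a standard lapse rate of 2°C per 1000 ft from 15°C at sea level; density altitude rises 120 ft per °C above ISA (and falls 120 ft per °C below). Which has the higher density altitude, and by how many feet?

Site P: ISA temp = -6°C, deviation -15°C, DA = 10500 + 120 × (-15) = 8700 ft.
Site Q: ISA temp = 9°C, deviation -11°C, DA = 3000 + 120 × (-11) = 1680 ft.
Site P is higher by 8700 − 1680 = 7020 ft.

Site P by 7020 ft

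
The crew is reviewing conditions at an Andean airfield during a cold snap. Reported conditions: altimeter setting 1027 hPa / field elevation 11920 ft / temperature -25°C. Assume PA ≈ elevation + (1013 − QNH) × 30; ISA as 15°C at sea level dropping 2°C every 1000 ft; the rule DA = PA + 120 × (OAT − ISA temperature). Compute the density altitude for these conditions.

9460 ft

Pressure altitude = 11920 + (1013 − 1027) × 30 = 11920 + (-420) = 11500 ft.
ISA temperature at 11500 ft = 15 − 2 × (11500/1000) = -8°C.
ISA deviation = -25 − (-8) = -17°C.
Density altitude = 11500 + 120 × (-17) = 9460 ft.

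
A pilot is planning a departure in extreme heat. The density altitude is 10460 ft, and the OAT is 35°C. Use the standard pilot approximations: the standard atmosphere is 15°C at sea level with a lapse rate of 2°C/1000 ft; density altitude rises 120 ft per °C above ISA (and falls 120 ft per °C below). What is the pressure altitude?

6500 ft

DA = PA + 120 × (OAT − (15 − 2·PA/1000)) = PA + 120·OAT − 1800 + 0.24·PA = 1.24·PA + 120·OAT − 1800.
So 1.24·PA = 10460 − 120 × 35 + 1800 = 8060.
PA = 8060 / 1.24 = 6500 ft.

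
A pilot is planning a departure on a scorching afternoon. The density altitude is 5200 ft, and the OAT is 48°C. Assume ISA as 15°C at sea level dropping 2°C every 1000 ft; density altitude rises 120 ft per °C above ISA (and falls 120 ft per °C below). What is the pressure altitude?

DA = PA + 120 × (OAT − (15 − 2·PA/1000)) = PA + 120·OAT − 1800 + 0.24·PA = 1.24·PA + 120·OAT − 1800.
So 1.24·PA = 5200 − 120 × 48 + 1800 = 1240.
PA = 1240 / 1.24 = 1000 ft.

1000 ft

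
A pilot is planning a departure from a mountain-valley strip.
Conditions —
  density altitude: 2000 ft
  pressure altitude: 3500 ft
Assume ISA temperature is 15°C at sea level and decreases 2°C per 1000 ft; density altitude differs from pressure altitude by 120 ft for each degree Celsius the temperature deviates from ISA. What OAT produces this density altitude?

Density altitude − pressure altitude = 2000 − 3500 = -1500 ft.
At 120 ft/°C that is an ISA deviation of -1500/120 = -12.5°C.
ISA temperature at 3500 ft = 15 − 2 × (3500/1000) = 8°C.
OAT = ISA + deviation = 8 + (-12.5) = -4.5°C.

-4.5°C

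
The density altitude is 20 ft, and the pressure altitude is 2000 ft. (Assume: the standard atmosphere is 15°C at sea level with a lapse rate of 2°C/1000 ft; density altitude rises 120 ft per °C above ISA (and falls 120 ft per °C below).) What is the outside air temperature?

Density altitude − pressure altitude = 20 − 2000 = -1980 ft.
At 120 ft/°C that is an ISA deviation of -1980/120 = -16.5°C.
ISA temperature at 2000 ft = 15 − 2 × (2000/1000) = 11°C.
OAT = ISA + deviation = 11 + (-16.5) = -5.5°C.

-5.5°C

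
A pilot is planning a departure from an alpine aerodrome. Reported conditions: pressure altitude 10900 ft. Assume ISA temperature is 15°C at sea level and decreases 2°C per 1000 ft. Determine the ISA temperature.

ISA temperature = 15 − 2 × (10900/1000) = 15 − 21.8 = -6.8°C.

-6.8°C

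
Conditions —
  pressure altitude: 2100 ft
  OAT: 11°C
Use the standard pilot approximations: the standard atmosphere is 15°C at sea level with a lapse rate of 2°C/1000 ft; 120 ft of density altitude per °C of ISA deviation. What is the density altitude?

2124 ft

ISA temperature at 2100 ft = 15 − 2 × (2100/1000) = 10.8°C.
ISA deviation = 11 − 10.8 = +0.2°C.
Density altitude = 2100 + 120 × (0.2) = 2100 + (+24) = 2124 ft.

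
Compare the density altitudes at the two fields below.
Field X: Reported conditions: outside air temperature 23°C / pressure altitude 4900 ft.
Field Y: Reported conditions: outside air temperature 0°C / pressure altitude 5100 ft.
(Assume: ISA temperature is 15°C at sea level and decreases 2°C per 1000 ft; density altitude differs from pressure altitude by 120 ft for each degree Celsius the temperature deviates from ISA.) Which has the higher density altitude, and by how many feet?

Field X: ISA temp = 5.2°C, deviation +17.8°C, DA = 4900 + 120 × 17.8 = 7036 ft.
Field Y: ISA temp = 4.8°C, deviation -4.8°C, DA = 5100 + 120 × (-4.8) = 4524 ft.
Field X is higher by 7036 − 4524 = 2512 ft.

Field X by 2512 ft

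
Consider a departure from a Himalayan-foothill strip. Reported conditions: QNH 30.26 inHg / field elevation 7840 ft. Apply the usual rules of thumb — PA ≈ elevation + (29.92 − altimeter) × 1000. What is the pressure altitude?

Pressure correction = (29.92 − 30.26) × 1000 = -340 ft.
Pressure altitude = 7840 + (-340) = 7500 ft.

7500 ft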